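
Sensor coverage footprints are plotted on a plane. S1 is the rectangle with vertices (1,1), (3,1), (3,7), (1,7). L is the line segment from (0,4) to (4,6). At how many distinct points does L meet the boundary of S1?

The segment meets the boundary at (3,5.5), (1,4.5).

2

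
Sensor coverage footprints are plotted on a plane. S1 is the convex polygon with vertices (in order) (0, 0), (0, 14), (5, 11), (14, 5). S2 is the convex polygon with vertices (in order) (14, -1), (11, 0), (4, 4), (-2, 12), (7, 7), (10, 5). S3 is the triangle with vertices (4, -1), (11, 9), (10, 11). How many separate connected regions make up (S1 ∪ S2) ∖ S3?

2

(S1 ∪ S2) ∖ S3 splits into 2 disjoint pieces (area 78.1534, area 29.166).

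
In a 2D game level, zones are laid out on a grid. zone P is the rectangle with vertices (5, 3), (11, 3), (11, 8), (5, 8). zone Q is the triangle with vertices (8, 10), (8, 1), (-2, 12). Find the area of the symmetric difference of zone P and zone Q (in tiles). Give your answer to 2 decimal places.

46.54

|zone P| = 30, |zone Q| = 45, |zone P∩zone Q| = 14.2318.
|zone P △ zone Q| = |zone P| + |zone Q| − 2·|zone P∩zone Q| = 30 + 45 − 28.4636 = 46.54.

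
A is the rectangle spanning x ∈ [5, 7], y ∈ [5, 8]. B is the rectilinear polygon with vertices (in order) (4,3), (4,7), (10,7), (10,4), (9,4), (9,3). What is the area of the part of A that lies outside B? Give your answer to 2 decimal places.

2.00

|A| = 6, |A∩B| = 4.
|A ∖ B| = |A| − |A∩B| = 6 − 4 = 2.00.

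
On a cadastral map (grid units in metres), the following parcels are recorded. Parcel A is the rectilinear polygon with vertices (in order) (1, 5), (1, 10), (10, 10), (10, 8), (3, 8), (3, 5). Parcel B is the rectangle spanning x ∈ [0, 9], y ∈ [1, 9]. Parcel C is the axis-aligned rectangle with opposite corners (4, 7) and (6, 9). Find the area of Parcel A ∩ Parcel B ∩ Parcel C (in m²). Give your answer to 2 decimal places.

The intersection is the polygon with vertices (6,9), (6,8), (4,8), (4,9).
By the shoelace formula its area is 2.00.

2.00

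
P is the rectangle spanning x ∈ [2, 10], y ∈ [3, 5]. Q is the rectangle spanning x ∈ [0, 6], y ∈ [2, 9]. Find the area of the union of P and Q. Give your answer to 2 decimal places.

By inclusion–exclusion:
Individual areas: |P| = 16, |Q| = 42.
|P∩Q|: x∈[2,6], y∈[3,5] → 4·2 = 8.
|P ∪ Q| = 58 − 8 = 50.00.

50.00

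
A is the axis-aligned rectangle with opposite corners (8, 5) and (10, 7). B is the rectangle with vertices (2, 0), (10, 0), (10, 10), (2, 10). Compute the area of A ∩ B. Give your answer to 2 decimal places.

|A∩B|: x∈[8,10], y∈[5,7] → 2·2 = 4.

4.00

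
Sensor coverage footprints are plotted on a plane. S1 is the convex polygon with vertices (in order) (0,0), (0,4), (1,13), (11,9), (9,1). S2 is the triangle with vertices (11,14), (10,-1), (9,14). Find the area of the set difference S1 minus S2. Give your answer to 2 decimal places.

|S1| = 104, |S1∩S2| = 4.6321.
|S1 ∖ S2| = |S1| − |S1∩S2| = 104 − 4.6321 = 99.37.

99.37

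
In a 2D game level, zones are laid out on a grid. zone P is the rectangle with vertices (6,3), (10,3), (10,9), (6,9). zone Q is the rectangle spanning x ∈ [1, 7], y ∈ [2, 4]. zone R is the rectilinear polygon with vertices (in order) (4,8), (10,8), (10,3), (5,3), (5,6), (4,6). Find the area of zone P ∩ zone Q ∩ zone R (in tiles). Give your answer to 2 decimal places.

1.00

The intersection is the polygon with vertices (6,4), (7,4), (7,3), (6,3).
By the shoelace formula its area is 1.00.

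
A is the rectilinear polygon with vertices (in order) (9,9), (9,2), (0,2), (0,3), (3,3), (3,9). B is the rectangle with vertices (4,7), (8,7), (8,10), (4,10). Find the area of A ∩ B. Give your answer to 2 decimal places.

The intersection is the polygon with vertices (8,9), (8,7), (4,7), (4,9).
By the shoelace formula its area is 8.00.

8.00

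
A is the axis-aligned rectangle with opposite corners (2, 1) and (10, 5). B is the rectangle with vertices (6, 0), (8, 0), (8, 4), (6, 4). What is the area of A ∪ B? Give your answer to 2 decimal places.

34.00

By inclusion–exclusion:
Individual areas: |A| = 32, |B| = 8.
|A∩B|: x∈[6,8], y∈[1,4] → 2·3 = 6.
|A ∪ B| = 40 − 6 = 34.00.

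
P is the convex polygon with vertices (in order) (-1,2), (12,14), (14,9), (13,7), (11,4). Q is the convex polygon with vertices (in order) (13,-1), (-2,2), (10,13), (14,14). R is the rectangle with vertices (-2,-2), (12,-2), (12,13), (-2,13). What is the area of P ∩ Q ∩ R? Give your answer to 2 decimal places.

62.71

The intersection is the polygon with vertices (11,4), (-1,2), (10.917,13), (12,13), (12,5.5).
By the shoelace formula its area is 62.71.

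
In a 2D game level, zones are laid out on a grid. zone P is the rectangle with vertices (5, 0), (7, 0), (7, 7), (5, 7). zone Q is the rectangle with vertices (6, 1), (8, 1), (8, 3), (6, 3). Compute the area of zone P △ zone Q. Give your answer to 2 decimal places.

|zone P∩zone Q|: x∈[6,7], y∈[1,3] → 1·2 = 2.
|zone P △ zone Q| = |zone P| + |zone Q| − 2·|zone P∩zone Q| = 14 + 4 − 4 = 14.00.

14.00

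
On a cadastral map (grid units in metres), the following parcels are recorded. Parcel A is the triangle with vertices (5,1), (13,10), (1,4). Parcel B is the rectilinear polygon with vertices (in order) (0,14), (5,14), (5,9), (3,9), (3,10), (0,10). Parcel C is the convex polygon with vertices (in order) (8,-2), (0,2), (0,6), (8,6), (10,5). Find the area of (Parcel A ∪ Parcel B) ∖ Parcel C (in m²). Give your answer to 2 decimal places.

|Parcel A ∪ Parcel B| = 52.
|(Parcel A ∪ Parcel B) ∩ Parcel C| = 20.75.
|(Parcel A ∪ Parcel B) ∖ Parcel C| = 52 − 20.75 = 31.25.

31.25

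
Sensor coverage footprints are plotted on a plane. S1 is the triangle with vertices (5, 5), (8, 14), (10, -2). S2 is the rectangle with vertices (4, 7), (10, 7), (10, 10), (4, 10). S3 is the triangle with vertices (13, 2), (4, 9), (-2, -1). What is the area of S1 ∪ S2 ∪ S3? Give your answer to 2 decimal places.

By inclusion–exclusion:
Individual areas: |S1| = 33, |S2| = 18, |S3| = 66.
|S1∩S2| = 7.5625.
|S1∩S3| = 16.8302.
|S2∩S3| = 2.5714.
|S1∩S2∩S3| = 0.2528.
|S1 ∪ S2 ∪ S3| = 117 − 26.9641 + 0.2528 = 90.29.

90.29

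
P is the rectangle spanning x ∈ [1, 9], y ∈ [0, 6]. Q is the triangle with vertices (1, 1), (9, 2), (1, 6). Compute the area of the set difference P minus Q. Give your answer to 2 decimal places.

28.00

|P| = 48, |P∩Q| = 20.
|P ∖ Q| = |P| − |P∩Q| = 48 − 20 = 28.00.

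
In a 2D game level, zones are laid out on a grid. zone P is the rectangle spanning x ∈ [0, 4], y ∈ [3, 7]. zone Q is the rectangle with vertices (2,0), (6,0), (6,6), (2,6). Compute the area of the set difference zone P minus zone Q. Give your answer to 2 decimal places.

10.00

|zone P∩zone Q|: x∈[2,4], y∈[3,6] → 2·3 = 6.
|zone P| = 16.
|zone P ∖ zone Q| = |zone P| − |zone P∩zone Q| = 16 − 6 = 10.00.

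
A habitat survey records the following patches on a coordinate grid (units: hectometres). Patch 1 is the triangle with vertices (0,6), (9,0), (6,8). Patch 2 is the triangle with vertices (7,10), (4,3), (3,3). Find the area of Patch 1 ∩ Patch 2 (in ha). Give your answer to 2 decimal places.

2.72

The intersection is the polygon with vertices (3.414,3.724), (5.824,7.941), (6,8), (6.067,7.822), (4.111,3.259).
By the shoelace formula its area is 2.72.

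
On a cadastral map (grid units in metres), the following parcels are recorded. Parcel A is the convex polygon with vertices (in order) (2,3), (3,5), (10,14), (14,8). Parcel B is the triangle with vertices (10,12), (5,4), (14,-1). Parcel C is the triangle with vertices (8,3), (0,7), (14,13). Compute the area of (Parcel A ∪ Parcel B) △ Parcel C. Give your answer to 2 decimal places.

52.93

|Parcel A ∪ Parcel B| = 79.0531.
|(Parcel A ∪ Parcel B) ∩ Parcel C| = 39.0597.
|(Parcel A ∪ Parcel B) △ Parcel C| = 79.0531 + 52 − 78.1194 = 52.93.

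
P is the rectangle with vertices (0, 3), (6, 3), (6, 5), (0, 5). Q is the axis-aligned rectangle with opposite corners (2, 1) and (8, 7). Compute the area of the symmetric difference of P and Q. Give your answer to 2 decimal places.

|P∩Q|: x∈[2,6], y∈[3,5] → 4·2 = 8.
|P △ Q| = |P| + |Q| − 2·|P∩Q| = 12 + 36 − 16 = 32.00.

32.00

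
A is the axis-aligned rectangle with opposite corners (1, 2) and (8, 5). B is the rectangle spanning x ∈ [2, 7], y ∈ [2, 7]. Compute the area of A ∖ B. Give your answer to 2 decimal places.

6.00

|A∩B|: x∈[2,7], y∈[2,5] → 5·3 = 15.
|A| = 21.
|A ∖ B| = |A| − |A∩B| = 21 − 15 = 6.00.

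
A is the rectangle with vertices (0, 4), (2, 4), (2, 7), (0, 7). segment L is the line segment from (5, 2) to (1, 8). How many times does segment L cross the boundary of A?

The segment meets the boundary at (1.667,7), (2,6.5).

2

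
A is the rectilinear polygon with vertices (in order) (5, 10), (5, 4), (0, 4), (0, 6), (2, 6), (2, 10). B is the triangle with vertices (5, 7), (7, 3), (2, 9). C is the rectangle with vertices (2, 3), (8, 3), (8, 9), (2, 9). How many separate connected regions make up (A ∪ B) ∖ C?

(A ∪ B) ∖ C splits into 2 disjoint pieces (area 4, area 3).

2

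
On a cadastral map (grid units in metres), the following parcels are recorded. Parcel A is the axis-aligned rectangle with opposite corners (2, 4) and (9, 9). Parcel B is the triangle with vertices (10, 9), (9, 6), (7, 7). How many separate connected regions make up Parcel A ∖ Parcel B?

Parcel A ∖ Parcel B is a single connected region.

1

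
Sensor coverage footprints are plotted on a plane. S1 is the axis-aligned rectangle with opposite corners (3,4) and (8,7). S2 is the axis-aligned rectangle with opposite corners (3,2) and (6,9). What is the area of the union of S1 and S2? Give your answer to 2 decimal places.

27.00

By inclusion–exclusion:
Individual areas: |S1| = 15, |S2| = 21.
|S1∩S2|: x∈[3,6], y∈[4,7] → 3·3 = 9.
|S1 ∪ S2| = 36 − 9 = 27.00.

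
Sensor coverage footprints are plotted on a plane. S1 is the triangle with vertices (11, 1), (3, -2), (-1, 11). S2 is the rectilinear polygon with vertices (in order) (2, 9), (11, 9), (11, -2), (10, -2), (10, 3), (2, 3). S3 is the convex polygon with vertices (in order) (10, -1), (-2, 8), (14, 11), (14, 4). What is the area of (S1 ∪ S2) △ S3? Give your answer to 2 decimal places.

65.13

|S1 ∪ S2| = 98.2458.
|(S1 ∪ S2) ∩ S3| = 68.5568.
|(S1 ∪ S2) △ S3| = 98.2458 + 104 − 137.1135 = 65.13.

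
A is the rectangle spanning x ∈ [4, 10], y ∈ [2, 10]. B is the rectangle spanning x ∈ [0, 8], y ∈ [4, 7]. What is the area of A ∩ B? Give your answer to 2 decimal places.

12.00

|A∩B|: x∈[4,8], y∈[4,7] → 4·3 = 12.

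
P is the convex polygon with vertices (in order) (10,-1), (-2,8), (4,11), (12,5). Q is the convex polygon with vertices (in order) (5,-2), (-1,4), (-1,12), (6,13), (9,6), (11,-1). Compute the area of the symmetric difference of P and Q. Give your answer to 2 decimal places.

|P| = 75, |Q| = 124, |P∩Q| = 64.6989.
|P △ Q| = |P| + |Q| − 2·|P∩Q| = 75 + 124 − 129.3978 = 69.60.

69.60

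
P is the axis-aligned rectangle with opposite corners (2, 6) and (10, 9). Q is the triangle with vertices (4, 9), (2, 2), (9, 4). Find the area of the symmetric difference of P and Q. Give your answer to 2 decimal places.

|P| = 24, |Q| = 22.5, |P∩Q| = 5.7857.
|P △ Q| = |P| + |Q| − 2·|P∩Q| = 24 + 22.5 − 11.5714 = 34.93.

34.93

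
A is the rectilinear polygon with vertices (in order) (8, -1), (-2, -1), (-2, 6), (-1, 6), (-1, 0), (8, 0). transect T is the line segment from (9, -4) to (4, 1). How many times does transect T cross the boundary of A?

2

The segment meets the boundary at (5,0), (6,-1).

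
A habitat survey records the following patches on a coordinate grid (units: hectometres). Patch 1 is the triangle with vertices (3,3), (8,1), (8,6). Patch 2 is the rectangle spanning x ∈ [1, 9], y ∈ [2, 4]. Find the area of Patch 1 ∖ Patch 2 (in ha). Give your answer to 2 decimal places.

|Patch 1| = 12.5, |Patch 1∩Patch 2| = 7.9167.
|Patch 1 ∖ Patch 2| = |Patch 1| − |Patch 1∩Patch 2| = 12.5 − 7.9167 = 4.58.

4.58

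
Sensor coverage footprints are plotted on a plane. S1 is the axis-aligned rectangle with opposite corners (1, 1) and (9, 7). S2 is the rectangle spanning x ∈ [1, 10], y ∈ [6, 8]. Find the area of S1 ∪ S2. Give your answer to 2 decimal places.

By inclusion–exclusion:
Individual areas: |S1| = 48, |S2| = 18.
|S1∩S2|: x∈[1,9], y∈[6,7] → 8·1 = 8.
|S1 ∪ S2| = 66 − 8 = 58.00.

58.00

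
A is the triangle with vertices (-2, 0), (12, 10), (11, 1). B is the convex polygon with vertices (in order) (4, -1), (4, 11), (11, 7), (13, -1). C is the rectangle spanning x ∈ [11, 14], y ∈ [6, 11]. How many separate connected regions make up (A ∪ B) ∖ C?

(A ∪ B) ∖ C is a single connected region.

1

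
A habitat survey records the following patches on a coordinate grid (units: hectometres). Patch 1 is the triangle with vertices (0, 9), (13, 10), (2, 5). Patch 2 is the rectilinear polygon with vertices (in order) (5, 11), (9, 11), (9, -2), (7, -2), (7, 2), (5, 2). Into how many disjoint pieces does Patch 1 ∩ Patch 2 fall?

1

Patch 1 ∩ Patch 2 is a single connected region.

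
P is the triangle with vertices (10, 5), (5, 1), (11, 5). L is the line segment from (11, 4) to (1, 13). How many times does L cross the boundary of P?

The segment meets the boundary at (9.941,4.953), (10.362,4.574).

2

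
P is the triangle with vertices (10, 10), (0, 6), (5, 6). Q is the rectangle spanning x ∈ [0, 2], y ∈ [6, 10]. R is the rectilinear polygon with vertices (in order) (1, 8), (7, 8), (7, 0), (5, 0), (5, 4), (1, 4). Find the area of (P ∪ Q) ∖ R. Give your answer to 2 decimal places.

8.60

|P ∪ Q| = 17.2.
|(P ∪ Q) ∩ R| = 8.6.
|(P ∪ Q) ∖ R| = 17.2 − 8.6 = 8.60.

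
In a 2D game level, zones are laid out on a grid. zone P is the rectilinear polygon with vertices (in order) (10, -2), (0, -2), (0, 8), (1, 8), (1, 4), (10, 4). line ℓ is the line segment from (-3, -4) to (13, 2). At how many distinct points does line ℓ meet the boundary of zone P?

2

The segment meets the boundary at (10,0.875), (2.333,-2).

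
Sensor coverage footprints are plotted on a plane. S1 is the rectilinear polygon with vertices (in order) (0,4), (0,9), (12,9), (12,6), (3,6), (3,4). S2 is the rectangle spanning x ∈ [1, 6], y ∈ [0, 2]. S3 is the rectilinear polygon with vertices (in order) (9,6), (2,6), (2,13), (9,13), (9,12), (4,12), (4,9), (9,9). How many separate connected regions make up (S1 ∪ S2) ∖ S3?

(S1 ∪ S2) ∖ S3 splits into 3 disjoint pieces (area 12, area 9, area 10).

3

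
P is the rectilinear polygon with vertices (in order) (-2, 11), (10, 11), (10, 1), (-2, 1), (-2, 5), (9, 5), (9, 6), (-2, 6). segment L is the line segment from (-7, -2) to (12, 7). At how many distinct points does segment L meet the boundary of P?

The segment meets the boundary at (10,6.053), (9,5.579), (7.778,5), (-0.667,1).

4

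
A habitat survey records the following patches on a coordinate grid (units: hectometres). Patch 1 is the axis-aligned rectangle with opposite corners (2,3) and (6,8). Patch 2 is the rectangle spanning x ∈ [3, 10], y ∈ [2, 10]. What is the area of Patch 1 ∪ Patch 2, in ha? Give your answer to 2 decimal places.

61.00

By inclusion–exclusion:
Individual areas: |Patch 1| = 20, |Patch 2| = 56.
|Patch 1∩Patch 2|: x∈[3,6], y∈[3,8] → 3·5 = 15.
|Patch 1 ∪ Patch 2| = 76 − 15 = 61.00.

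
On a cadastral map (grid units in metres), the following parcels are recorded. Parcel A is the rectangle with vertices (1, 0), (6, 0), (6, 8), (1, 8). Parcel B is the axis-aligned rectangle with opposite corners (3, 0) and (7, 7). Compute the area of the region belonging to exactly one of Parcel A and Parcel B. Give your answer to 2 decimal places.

|Parcel A∩Parcel B|: x∈[3,6], y∈[0,7] → 3·7 = 21.
|Parcel A △ Parcel B| = |Parcel A| + |Parcel B| − 2·|Parcel A∩Parcel B| = 40 + 28 − 42 = 26.00.

26.00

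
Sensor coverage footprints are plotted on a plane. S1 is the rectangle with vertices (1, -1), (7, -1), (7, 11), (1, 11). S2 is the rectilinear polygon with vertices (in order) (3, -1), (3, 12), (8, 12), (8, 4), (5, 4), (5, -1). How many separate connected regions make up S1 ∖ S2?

S1 ∖ S2 splits into 2 disjoint pieces (area 10, area 24).

2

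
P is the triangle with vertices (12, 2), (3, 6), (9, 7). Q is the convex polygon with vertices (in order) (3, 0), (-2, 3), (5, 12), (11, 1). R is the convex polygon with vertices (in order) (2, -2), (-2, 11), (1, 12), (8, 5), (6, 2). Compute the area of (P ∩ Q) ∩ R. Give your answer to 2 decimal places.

5.81

The region (P ∩ Q) ∩ R is the polygon with vertices (6.429,6.571), (8,5), (7.371,4.057), (3,6).
By the shoelace formula its area is 5.81.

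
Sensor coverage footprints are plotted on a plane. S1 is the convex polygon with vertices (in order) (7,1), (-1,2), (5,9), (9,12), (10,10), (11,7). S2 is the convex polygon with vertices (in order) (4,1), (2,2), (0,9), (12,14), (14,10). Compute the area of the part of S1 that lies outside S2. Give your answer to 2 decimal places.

14.23

|S1| = 66.5, |S1∩S2| = 52.2679.
|S1 ∖ S2| = |S1| − |S1∩S2| = 66.5 − 52.2679 = 14.23.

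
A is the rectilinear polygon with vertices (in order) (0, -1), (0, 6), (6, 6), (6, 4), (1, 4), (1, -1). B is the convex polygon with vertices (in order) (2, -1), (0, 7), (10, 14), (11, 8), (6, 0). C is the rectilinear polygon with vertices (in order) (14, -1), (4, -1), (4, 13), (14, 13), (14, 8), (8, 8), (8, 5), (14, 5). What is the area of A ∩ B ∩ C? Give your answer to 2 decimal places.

The intersection is the polygon with vertices (6,4), (4,4), (4,6), (6,6).
By the shoelace formula its area is 4.00.

4.00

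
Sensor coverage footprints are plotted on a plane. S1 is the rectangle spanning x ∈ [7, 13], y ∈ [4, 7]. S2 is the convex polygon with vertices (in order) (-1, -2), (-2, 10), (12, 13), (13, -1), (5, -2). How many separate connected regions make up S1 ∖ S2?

S1 ∖ S2 is a single connected region.

1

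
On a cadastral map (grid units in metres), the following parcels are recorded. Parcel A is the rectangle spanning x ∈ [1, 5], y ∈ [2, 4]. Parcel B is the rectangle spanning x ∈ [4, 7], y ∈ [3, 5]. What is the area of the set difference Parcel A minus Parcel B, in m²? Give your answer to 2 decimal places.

7.00

|Parcel A∩Parcel B|: x∈[4,5], y∈[3,4] → 1·1 = 1.
|Parcel A| = 8.
|Parcel A ∖ Parcel B| = |Parcel A| − |Parcel A∩Parcel B| = 8 − 1 = 7.00.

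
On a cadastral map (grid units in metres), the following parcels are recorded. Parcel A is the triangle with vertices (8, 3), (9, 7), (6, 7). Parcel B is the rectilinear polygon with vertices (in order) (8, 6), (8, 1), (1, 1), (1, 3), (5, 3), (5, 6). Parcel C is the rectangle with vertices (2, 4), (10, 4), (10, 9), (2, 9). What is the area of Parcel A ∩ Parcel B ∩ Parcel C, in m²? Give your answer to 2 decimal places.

The intersection is the polygon with vertices (8,6), (8,4), (7.5,4), (6.5,6).
By the shoelace formula its area is 2.00.

2.00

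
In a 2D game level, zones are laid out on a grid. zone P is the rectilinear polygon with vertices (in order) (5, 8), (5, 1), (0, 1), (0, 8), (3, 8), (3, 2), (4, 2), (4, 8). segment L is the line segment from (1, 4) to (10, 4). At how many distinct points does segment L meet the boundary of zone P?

The segment meets the boundary at (5,4), (4,4), (3,4).

3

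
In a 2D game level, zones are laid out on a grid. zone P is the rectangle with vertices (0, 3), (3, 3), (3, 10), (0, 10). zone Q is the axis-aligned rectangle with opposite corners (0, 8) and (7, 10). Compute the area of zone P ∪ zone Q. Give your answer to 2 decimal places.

29.00

By inclusion–exclusion:
Individual areas: |zone P| = 21, |zone Q| = 14.
|zone P∩zone Q|: x∈[0,3], y∈[8,10] → 3·2 = 6.
|zone P ∪ zone Q| = 35 − 6 = 29.00.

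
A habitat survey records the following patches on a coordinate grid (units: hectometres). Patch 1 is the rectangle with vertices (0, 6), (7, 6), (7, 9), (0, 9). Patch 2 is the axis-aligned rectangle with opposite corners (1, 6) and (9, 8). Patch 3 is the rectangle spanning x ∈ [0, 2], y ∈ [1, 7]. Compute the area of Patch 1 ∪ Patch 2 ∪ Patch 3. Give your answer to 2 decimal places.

35.00

By inclusion–exclusion:
Individual areas: |Patch 1| = 21, |Patch 2| = 16, |Patch 3| = 12.
|Patch 1∩Patch 2|: x∈[1,7], y∈[6,8] → 6·2 = 12.
|Patch 1∩Patch 3|: x∈[0,2], y∈[6,7] → 2·1 = 2.
|Patch 2∩Patch 3|: x∈[1,2], y∈[6,7] → 1·1 = 1.
|Patch 1∩Patch 2∩Patch 3| = 1.
|Patch 1 ∪ Patch 2 ∪ Patch 3| = 49 − 15 + 1 = 35.00.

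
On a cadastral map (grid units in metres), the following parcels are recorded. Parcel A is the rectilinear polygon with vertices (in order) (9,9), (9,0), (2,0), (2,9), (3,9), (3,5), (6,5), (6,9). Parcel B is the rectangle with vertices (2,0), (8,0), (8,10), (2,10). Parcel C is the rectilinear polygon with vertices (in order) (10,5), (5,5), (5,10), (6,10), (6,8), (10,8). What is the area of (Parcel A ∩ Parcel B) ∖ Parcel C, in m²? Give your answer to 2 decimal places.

36.00

|Parcel A ∩ Parcel B| = 42.
|(Parcel A ∩ Parcel B) ∩ Parcel C| = 6.
|(Parcel A ∩ Parcel B) ∖ Parcel C| = 42 − 6 = 36.00.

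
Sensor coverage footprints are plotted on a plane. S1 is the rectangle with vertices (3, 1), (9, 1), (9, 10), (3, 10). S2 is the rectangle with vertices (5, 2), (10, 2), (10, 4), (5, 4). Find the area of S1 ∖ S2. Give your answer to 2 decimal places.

|S1∩S2|: x∈[5,9], y∈[2,4] → 4·2 = 8.
|S1| = 54.
|S1 ∖ S2| = |S1| − |S1∩S2| = 54 − 8 = 46.00.

46.00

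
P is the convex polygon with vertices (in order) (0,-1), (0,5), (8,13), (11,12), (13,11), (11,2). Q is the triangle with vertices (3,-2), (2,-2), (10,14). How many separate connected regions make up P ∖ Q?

P ∖ Q splits into 2 disjoint pieces (area 50.6917, area 57.1848).

2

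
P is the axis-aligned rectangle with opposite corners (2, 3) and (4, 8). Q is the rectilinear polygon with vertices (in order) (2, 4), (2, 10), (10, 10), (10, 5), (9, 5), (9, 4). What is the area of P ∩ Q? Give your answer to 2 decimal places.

8.00

The intersection is the polygon with vertices (4,8), (4,4), (2,4), (2,8).
By the shoelace formula its area is 8.00.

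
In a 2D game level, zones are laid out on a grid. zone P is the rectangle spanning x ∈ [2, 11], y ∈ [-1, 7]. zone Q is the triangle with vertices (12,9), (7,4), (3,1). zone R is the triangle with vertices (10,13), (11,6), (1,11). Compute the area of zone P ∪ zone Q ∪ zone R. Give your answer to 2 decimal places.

By inclusion–exclusion:
Individual areas: |zone P| = 72, |zone Q| = 2.5, |zone R| = 32.5.
|zone P∩zone Q| = 2.25.
|zone P∩zone R| = 0.9286.
|zone Q∩zone R| = 0.2386.
|zone P∩zone Q∩zone R| = 0.0767.
|zone P ∪ zone Q ∪ zone R| = 107 − 3.4172 + 0.0767 = 103.66.

103.66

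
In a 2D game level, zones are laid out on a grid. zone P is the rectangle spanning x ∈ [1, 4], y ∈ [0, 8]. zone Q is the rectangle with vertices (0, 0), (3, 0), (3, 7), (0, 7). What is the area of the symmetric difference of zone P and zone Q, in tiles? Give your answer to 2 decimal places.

|zone P∩zone Q|: x∈[1,3], y∈[0,7] → 2·7 = 14.
|zone P △ zone Q| = |zone P| + |zone Q| − 2·|zone P∩zone Q| = 24 + 21 − 28 = 17.00.

17.00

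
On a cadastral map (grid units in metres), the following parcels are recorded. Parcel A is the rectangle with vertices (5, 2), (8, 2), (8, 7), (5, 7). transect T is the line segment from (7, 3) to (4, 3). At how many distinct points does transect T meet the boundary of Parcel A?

The segment meets the boundary at (5,3).

1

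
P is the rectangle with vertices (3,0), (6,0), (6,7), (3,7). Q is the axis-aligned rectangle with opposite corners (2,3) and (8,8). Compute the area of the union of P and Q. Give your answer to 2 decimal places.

By inclusion–exclusion:
Individual areas: |P| = 21, |Q| = 30.
|P∩Q|: x∈[3,6], y∈[3,7] → 3·4 = 12.
|P ∪ Q| = 51 − 12 = 39.00.

39.00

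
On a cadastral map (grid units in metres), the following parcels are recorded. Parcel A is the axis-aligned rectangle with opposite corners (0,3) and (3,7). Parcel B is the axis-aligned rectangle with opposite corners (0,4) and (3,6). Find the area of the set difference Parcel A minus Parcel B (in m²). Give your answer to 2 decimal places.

6.00

|Parcel A∩Parcel B|: x∈[0,3], y∈[4,6] → 3·2 = 6.
|Parcel A| = 12.
|Parcel A ∖ Parcel B| = |Parcel A| − |Parcel A∩Parcel B| = 12 − 6 = 6.00.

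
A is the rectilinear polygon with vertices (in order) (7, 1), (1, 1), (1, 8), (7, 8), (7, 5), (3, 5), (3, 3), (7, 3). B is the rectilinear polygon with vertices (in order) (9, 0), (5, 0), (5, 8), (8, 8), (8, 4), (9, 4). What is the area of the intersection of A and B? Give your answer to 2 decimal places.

10.00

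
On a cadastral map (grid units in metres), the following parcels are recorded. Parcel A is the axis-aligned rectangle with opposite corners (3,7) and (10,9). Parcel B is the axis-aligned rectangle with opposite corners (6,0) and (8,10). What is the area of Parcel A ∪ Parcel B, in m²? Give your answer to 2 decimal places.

By inclusion–exclusion:
Individual areas: |Parcel A| = 14, |Parcel B| = 20.
|Parcel A∩Parcel B|: x∈[6,8], y∈[7,9] → 2·2 = 4.
|Parcel A ∪ Parcel B| = 34 − 4 = 30.00.

30.00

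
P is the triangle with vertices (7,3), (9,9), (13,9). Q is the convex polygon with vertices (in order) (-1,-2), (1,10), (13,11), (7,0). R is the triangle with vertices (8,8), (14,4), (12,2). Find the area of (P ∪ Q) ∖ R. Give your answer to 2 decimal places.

108.41

|P ∪ Q| = 110.3091.
|(P ∪ Q) ∩ R| = 1.9014.
|(P ∪ Q) ∖ R| = 110.3091 − 1.9014 = 108.41.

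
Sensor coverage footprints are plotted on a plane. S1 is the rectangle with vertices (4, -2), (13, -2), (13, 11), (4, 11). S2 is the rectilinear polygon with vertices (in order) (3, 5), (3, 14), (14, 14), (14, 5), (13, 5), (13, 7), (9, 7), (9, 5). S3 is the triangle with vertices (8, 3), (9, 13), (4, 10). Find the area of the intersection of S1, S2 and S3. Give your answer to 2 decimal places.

19.02

The intersection is the polygon with vertices (8.8,11), (8.2,5), (6.857,5), (4,10), (5.667,11).
By the shoelace formula its area is 19.02.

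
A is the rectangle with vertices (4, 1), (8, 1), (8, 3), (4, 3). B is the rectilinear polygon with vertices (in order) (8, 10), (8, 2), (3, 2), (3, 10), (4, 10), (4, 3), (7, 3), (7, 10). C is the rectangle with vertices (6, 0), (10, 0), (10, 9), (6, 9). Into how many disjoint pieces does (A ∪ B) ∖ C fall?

2

(A ∪ B) ∖ C splits into 2 disjoint pieces (area 12, area 1).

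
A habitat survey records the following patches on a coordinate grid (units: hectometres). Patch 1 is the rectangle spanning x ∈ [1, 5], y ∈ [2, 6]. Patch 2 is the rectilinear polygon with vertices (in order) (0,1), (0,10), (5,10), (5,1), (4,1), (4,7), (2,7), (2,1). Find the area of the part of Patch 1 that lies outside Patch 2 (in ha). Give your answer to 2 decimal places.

|Patch 1| = 16, |Patch 1∩Patch 2| = 8.
|Patch 1 ∖ Patch 2| = |Patch 1| − |Patch 1∩Patch 2| = 16 − 8 = 8.00.

8.00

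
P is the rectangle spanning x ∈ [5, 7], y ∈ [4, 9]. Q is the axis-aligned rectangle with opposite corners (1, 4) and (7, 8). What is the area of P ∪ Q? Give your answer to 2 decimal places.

By inclusion–exclusion:
Individual areas: |P| = 10, |Q| = 24.
|P∩Q|: x∈[5,7], y∈[4,8] → 2·4 = 8.
|P ∪ Q| = 34 − 8 = 26.00.

26.00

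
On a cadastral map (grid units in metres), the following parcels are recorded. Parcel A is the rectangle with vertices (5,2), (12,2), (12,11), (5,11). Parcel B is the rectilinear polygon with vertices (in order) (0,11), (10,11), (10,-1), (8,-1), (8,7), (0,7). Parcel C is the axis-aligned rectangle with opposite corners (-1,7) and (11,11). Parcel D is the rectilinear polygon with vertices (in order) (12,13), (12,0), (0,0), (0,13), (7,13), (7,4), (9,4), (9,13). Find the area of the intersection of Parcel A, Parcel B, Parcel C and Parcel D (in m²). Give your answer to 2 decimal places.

12.00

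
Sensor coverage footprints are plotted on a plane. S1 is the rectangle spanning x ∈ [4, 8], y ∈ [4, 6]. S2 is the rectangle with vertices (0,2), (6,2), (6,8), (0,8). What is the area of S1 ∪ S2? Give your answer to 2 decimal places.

40.00

By inclusion–exclusion:
Individual areas: |S1| = 8, |S2| = 36.
|S1∩S2|: x∈[4,6], y∈[4,6] → 2·2 = 4.
|S1 ∪ S2| = 44 − 4 = 40.00.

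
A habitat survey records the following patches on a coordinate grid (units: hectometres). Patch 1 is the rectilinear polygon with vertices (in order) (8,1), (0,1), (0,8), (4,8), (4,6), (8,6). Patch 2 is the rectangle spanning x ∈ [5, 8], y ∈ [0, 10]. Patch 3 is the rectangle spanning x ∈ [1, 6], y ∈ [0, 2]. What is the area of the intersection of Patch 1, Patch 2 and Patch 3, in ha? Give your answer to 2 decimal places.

The intersection is the polygon with vertices (5,2), (6,2), (6,1), (5,1).
By the shoelace formula its area is 1.00.

1.00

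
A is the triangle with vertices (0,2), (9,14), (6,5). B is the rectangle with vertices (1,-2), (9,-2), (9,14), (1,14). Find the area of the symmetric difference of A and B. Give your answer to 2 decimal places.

|A| = 22.5, |B| = 128, |A∩B| = 22.0833.
|A △ B| = |A| + |B| − 2·|A∩B| = 22.5 + 128 − 44.1667 = 106.33.

106.33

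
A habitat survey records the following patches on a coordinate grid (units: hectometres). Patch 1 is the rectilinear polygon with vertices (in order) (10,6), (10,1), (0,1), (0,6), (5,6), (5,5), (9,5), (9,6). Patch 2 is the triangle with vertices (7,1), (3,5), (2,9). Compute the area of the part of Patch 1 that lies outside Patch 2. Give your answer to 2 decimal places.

|Patch 1| = 46, |Patch 1∩Patch 2| = 4.3125.
|Patch 1 ∖ Patch 2| = |Patch 1| − |Patch 1∩Patch 2| = 46 − 4.3125 = 41.69.

41.69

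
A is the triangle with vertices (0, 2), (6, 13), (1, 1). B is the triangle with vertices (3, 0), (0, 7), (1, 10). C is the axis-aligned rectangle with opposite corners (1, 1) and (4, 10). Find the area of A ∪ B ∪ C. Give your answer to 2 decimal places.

By inclusion–exclusion:
Individual areas: |A| = 8.5, |B| = 8, |C| = 27.
|A∩B| = 1.3536.
|A∩C| = 5.95.
|B∩C| = 5.219.
|A∩B∩C| = 1.3536.
|A ∪ B ∪ C| = 43.5 − 12.5226 + 1.3536 = 32.33.

32.33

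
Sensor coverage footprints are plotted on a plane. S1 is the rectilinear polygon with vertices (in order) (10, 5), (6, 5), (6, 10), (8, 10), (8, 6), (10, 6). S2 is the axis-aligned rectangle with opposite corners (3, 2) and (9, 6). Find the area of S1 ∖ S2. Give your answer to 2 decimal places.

9.00

|S1| = 12, |S1∩S2| = 3.
|S1 ∖ S2| = |S1| − |S1∩S2| = 12 − 3 = 9.00.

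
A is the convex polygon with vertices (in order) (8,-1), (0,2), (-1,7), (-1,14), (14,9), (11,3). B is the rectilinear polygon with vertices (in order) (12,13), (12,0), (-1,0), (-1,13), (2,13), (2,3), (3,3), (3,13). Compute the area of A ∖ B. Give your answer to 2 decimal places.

17.71

|A| = 143, |A∩B| = 125.2917.
|A ∖ B| = |A| − |A∩B| = 143 − 125.2917 = 17.71.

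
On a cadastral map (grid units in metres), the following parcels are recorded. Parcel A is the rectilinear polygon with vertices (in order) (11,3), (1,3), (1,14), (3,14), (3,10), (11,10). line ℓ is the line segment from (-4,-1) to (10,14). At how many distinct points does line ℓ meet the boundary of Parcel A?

2

The segment meets the boundary at (6.267,10), (1,4.357).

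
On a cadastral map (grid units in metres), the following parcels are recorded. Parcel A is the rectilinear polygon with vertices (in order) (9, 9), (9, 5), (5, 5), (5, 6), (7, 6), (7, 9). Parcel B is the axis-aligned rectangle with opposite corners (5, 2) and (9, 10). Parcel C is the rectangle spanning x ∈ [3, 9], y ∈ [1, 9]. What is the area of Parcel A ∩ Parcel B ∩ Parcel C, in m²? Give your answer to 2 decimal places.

10.00

The intersection is the polygon with vertices (5,5), (5,6), (7,6), (7,9), (9,9), (9,5).
By the shoelace formula its area is 10.00.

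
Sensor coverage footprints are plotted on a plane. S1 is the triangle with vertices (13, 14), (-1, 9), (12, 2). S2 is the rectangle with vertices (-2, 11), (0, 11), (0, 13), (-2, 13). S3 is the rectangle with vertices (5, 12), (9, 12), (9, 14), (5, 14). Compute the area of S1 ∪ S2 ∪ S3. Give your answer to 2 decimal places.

93.04

By inclusion–exclusion:
Individual areas: |S1| = 81.5, |S2| = 4, |S3| = 8.
|S1∩S2| = 0.
|S1∩S3| = 0.4571.
|S2∩S3| = 0 (no overlap).
|S1∩S2∩S3| = 0.
|S1 ∪ S2 ∪ S3| = 93.5 − 0.4571 + 0 = 93.04.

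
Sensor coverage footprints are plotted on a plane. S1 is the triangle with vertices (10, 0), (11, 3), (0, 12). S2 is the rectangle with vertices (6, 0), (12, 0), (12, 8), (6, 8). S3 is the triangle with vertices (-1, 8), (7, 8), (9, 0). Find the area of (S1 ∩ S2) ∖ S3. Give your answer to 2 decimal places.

|S1 ∩ S2| = 14.1273.
|(S1 ∩ S2) ∩ S3| = 5.4701.
|(S1 ∩ S2) ∖ S3| = 14.1273 − 5.4701 = 8.66.

8.66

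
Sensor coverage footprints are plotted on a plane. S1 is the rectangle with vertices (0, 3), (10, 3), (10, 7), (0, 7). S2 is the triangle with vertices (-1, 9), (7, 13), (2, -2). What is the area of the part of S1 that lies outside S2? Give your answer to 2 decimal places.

23.41

|S1| = 40, |S1∩S2| = 16.5909.
|S1 ∖ S2| = |S1| − |S1∩S2| = 40 − 16.5909 = 23.41.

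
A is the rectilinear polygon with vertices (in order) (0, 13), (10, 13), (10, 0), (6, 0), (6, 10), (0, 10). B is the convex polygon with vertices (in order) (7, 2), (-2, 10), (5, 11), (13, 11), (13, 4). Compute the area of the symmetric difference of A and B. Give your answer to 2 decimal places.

82.96

|A| = 70, |B| = 89.5, |A∩B| = 38.2698.
|A △ B| = |A| + |B| − 2·|A∩B| = 70 + 89.5 − 76.5397 = 82.96.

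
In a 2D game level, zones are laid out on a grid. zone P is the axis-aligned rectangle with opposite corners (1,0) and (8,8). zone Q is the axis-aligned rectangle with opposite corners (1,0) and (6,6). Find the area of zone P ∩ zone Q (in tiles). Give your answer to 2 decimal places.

|zone P∩zone Q|: x∈[1,6], y∈[0,6] → 5·6 = 30.

30.00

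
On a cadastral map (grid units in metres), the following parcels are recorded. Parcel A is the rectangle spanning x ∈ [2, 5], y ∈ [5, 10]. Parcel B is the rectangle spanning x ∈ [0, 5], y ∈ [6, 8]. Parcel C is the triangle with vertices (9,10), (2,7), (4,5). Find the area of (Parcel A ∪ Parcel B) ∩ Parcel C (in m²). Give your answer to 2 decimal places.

The region (Parcel A ∪ Parcel B) ∩ Parcel C is the polygon with vertices (5,8), (5,6), (4,5), (2,7), (5,8.286).
By the shoelace formula its area is 5.43.

5.43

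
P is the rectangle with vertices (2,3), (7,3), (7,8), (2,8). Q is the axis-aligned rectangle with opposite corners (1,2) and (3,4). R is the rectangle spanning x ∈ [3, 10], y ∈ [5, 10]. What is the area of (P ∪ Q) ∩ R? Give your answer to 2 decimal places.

The region (P ∪ Q) ∩ R is the polygon with vertices (7,8), (7,5), (3,5), (3,8).
By the shoelace formula its area is 12.00.

12.00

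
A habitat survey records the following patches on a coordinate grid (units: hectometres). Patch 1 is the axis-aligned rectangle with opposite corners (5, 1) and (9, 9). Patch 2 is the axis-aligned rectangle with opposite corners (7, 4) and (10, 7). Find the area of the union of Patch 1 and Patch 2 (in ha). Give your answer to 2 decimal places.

35.00

By inclusion–exclusion:
Individual areas: |Patch 1| = 32, |Patch 2| = 9.
|Patch 1∩Patch 2|: x∈[7,9], y∈[4,7] → 2·3 = 6.
|Patch 1 ∪ Patch 2| = 41 − 6 = 35.00.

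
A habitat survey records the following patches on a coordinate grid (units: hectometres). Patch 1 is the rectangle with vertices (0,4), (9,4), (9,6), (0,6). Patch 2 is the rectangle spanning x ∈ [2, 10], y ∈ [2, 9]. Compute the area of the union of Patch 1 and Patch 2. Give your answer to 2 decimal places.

By inclusion–exclusion:
Individual areas: |Patch 1| = 18, |Patch 2| = 56.
|Patch 1∩Patch 2|: x∈[2,9], y∈[4,6] → 7·2 = 14.
|Patch 1 ∪ Patch 2| = 74 − 14 = 60.00.

60.00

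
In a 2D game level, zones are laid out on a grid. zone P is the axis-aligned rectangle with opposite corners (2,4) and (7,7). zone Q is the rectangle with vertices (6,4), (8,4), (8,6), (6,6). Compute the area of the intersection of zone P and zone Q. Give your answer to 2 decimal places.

2.00

|zone P∩zone Q|: x∈[6,7], y∈[4,6] → 1·2 = 2.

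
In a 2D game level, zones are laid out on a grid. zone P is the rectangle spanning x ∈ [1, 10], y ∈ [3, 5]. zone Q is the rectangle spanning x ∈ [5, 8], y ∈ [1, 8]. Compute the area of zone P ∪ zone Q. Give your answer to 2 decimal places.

33.00

By inclusion–exclusion:
Individual areas: |zone P| = 18, |zone Q| = 21.
|zone P∩zone Q|: x∈[5,8], y∈[3,5] → 3·2 = 6.
|zone P ∪ zone Q| = 39 − 6 = 33.00.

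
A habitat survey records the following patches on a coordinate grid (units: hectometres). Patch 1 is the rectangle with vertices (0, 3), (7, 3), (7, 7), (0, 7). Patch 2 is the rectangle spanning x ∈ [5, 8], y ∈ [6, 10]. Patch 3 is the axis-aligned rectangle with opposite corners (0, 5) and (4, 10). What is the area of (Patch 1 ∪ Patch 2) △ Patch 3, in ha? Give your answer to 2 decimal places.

42.00

|Patch 1 ∪ Patch 2| = 38.
|(Patch 1 ∪ Patch 2) ∩ Patch 3| = 8.
|(Patch 1 ∪ Patch 2) △ Patch 3| = 38 + 20 − 16 = 42.00.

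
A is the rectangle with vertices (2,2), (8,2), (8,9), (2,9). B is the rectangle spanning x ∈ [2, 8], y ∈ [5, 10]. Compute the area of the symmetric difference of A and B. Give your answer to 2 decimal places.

24.00

|A∩B|: x∈[2,8], y∈[5,9] → 6·4 = 24.
|A △ B| = |A| + |B| − 2·|A∩B| = 42 + 30 − 48 = 24.00.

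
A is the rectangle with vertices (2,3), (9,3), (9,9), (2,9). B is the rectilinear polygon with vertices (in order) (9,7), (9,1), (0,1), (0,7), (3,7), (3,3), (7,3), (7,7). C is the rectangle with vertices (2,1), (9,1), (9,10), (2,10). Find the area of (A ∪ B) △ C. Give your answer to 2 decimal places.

|A ∪ B| = 68.
|(A ∪ B) ∩ C| = 56.
|(A ∪ B) △ C| = 68 + 63 − 112 = 19.00.

19.00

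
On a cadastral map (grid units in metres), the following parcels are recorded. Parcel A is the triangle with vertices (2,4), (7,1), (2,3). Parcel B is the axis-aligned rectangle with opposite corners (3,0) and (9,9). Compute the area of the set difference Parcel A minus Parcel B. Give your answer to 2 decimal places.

|Parcel A| = 2.5, |Parcel A∩Parcel B| = 1.6.
|Parcel A ∖ Parcel B| = |Parcel A| − |Parcel A∩Parcel B| = 2.5 − 1.6 = 0.90.

0.90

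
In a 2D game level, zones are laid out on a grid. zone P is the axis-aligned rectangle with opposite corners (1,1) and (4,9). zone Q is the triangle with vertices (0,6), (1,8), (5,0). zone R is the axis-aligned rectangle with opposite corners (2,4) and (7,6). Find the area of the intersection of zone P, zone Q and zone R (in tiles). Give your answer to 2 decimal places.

1.00

The intersection is the polygon with vertices (3,4), (2,4), (2,6).
By the shoelace formula its area is 1.00.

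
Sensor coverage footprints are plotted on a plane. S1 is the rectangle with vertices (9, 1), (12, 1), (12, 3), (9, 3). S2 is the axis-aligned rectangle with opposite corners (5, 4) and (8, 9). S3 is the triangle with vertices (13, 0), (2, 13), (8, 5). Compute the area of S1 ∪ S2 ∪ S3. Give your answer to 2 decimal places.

23.44

By inclusion–exclusion:
Individual areas: |S1| = 6, |S2| = 15, |S3| = 5.
|S1∩S2| = 0 (no overlap).
|S1∩S3| = 0.6014.
|S2∩S3| = 1.958.
|S1∩S2∩S3| = 0.
|S1 ∪ S2 ∪ S3| = 26 − 2.5594 + 0 = 23.44.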